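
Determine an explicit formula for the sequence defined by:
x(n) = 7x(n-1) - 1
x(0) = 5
First-order linear non-homogeneous.
Homogeneous solution: x_h(n) = A·(7)^n.
Try constant particular solution x_p = K: K = 7K - 1 ⇒ K = \frac{1}{6}.
General: x(n) = A·(7)^n + \frac{1}{6}.
Apply x(0) = 5: A + \frac{1}{6} = 5 ⇒ A = \frac{29}{6}.
So x(n) = \frac{29 \cdot 7^{n}}{6} + \frac{1}{6}.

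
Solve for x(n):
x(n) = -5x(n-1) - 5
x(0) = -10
First-order linear non-homogeneous.
Homogeneous solution: x_h(n) = A·(-5)^n.
Try constant particular solution x_p = K: K = -5K - 5 ⇒ K = - \frac{5}{6}.
General: x(n) = A·(-5)^n - \frac{5}{6}.
Apply x(0) = -10: A - \frac{5}{6} = -10 ⇒ A = - \frac{55}{6}.
So x(n) = - \frac{55 \left(-5\right)^{n}}{6} - \frac{5}{6}.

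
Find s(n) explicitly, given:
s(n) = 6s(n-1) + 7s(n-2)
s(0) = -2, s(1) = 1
Characteristic equation: x² - 6x - 7 = 0, which factors as (x - (-1))(x - (7)) = 0.
Roots r₁ = -1, r₂ = 7 (distinct).
General solution: s(n) = A·(-1)^n + B·(7)^n.
From s(0) = -2: A + B = -2.
From s(1) = 1: -A + 7B = 1.
Solving: A = - \frac{15}{8}, B = - \frac{1}{8}.
So s(n) = - \frac{15 \left(-1\right)^{n}}{8} - \frac{7^{n}}{8}.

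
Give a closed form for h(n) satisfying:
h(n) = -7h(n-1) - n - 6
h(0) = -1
First-order linear with linear forcing.
Homogeneous solution: h_h(n) = A·(-7)^n.
Try particular h_p(n) = pn + q. Substituting:
  pn + q = -7(p(n-1) + q) - n - 6.
Matching the n-coefficient: p = -7p - 1 ⇒ p = - \frac{1}{8}.
Matching constants: q = 7p - 7q - 6 ⇒ q = - \frac{55}{64}.
General: h(n) = A·(-7)^n - \frac{n}{8} - \frac{55}{64}.
Apply h(0) = -1: A - \frac{55}{64} = -1 ⇒ A = - \frac{9}{64}.
So h(n) = - \frac{9 \left(-7\right)^{n}}{64} - \frac{n}{8} - \frac{55}{64}.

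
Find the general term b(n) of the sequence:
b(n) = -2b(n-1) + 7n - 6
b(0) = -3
First-order linear with linear forcing.
Homogeneous solution: b_h(n) = A·(-2)^n.
Try particular b_p(n) = pn + q. Substituting:
  pn + q = -2(p(n-1) + q) + 7n - 6.
Matching the n-coefficient: p = -2p + 7 ⇒ p = \frac{7}{3}.
Matching constants: q = 2p - 2q - 6 ⇒ q = - \frac{4}{9}.
General: b(n) = A·(-2)^n + \frac{7 n}{3} - \frac{4}{9}.
Apply b(0) = -3: A - \frac{4}{9} = -3 ⇒ A = - \frac{23}{9}.
So b(n) = - \frac{23 \left(-2\right)^{n}}{9} + \frac{7 n}{3} - \frac{4}{9}.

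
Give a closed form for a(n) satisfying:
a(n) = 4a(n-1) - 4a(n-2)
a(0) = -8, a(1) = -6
Characteristic equation: x² - 4x + 4 = 0, which is (x - (2))².
Repeated root r = 2.
General solution: a(n) = (A + Bn)·(2)^n.
From a(0) = -8: A = -8.
From a(1) = -6: (A + B)·(2) = -6 ⇒ B = 5.
So a(n) = \left(5 n - 8\right) \cdot (2)^n.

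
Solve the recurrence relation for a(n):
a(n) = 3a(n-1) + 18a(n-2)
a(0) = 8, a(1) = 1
Characteristic equation: x² - 3x - 18 = 0, which factors as (x - (-3))(x - (6)) = 0.
Roots r₁ = -3, r₂ = 6 (distinct).
General solution: a(n) = A·(-3)^n + B·(6)^n.
From a(0) = 8: A + B = 8.
From a(1) = 1: -3A + 6B = 1.
Solving: A = \frac{47}{9}, B = \frac{25}{9}.
So a(n) = \frac{47 \left(-3\right)^{n}}{9} + \frac{25 \cdot 6^{n}}{9}.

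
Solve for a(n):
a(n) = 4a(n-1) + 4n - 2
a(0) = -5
First-order linear with linear forcing.
Homogeneous solution: a_h(n) = A·(4)^n.
Try particular a_p(n) = pn + q. Substituting:
  pn + q = 4(p(n-1) + q) + 4n - 2.
Matching the n-coefficient: p = 4p + 4 ⇒ p = - \frac{4}{3}.
Matching constants: q = -4p + 4q - 2 ⇒ q = - \frac{10}{9}.
General: a(n) = A·(4)^n - \frac{4 n}{3} - \frac{10}{9}.
Apply a(0) = -5: A - \frac{10}{9} = -5 ⇒ A = - \frac{35}{9}.
So a(n) = - \frac{35 \cdot 4^{n}}{9} - \frac{4 n}{3} - \frac{10}{9}.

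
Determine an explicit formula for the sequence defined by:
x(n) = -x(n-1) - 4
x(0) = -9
First-order linear non-homogeneous.
Homogeneous solution: x_h(n) = A·(-1)^n.
Try constant particular solution x_p = K: K = -K - 4 ⇒ K = -2.
General: x(n) = A·(-1)^n - 2.
Apply x(0) = -9: A - 2 = -9 ⇒ A = -7.
So x(n) = - 7 \left(-1\right)^{n} - 2.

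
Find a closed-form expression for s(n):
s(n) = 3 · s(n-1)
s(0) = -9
Pure geometric recurrence with ratio 3.
By induction s(n) = s(0) · (3)^n = - 9 \cdot 3^{n}.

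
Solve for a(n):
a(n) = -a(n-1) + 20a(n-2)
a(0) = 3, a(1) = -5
Characteristic equation: x² + x - 20 = 0, which factors as (x - (4))(x - (-5)) = 0.
Roots r₁ = 4, r₂ = -5 (distinct).
General solution: a(n) = A·(4)^n + B·(-5)^n.
From a(0) = 3: A + B = 3.
From a(1) = -5: 4A - 5B = -5.
Solving: A = \frac{10}{9}, B = \frac{17}{9}.
So a(n) = \frac{17 \left(-5\right)^{n}}{9} + \frac{10 \cdot 4^{n}}{9}.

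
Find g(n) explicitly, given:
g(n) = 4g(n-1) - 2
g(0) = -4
First-order linear non-homogeneous.
Homogeneous solution: g_h(n) = A·(4)^n.
Try constant particular solution g_p = K: K = 4K - 2 ⇒ K = \frac{2}{3}.
General: g(n) = A·(4)^n + \frac{2}{3}.
Apply g(0) = -4: A + \frac{2}{3} = -4 ⇒ A = - \frac{14}{3}.
So g(n) = \frac{2}{3} - \frac{14 \cdot 4^{n}}{3}.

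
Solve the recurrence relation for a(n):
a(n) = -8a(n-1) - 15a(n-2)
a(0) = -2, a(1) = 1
Characteristic equation: x² + 8x + 15 = 0, which factors as (x - (-3))(x - (-5)) = 0.
Roots r₁ = -3, r₂ = -5 (distinct).
General solution: a(n) = A·(-3)^n + B·(-5)^n.
From a(0) = -2: A + B = -2.
From a(1) = 1: -3A - 5B = 1.
Solving: A = - \frac{9}{2}, B = \frac{5}{2}.
So a(n) = - \frac{9 \left(-3\right)^{n}}{2} + \frac{5 \left(-5\right)^{n}}{2}.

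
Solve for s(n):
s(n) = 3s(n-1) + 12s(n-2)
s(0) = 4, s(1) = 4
Characteristic equation: x² - 3x - 12 = 0.
Discriminant Δ = (3)² + 4·(12) = 57.
Roots r₁,₂ = (3 ± √57)/2, so r₁ = \frac{3}{2} + \frac{\sqrt{57}}{2}, r₂ = \frac{3}{2} - \frac{\sqrt{57}}{2}.
General solution: s(n) = A·r₁^n + B·r₂^n.
From the initial conditions, A + B = 4 and r₁A + r₂B = 4.
Since r₁ - r₂ = √57: A = (4 - (4)r₂)/√57 = 2 - \frac{2 \sqrt{57}}{57}, and B = 4 - A = \frac{2 \sqrt{57}}{57} + 2.
So s(n) = \left(2 - \frac{2 \sqrt{57}}{57}\right)\left(\frac{3}{2} + \frac{\sqrt{57}}{2}\right)^n + \left(\frac{2 \sqrt{57}}{57} + 2\right)\left(\frac{3}{2} - \frac{\sqrt{57}}{2}\right)^n.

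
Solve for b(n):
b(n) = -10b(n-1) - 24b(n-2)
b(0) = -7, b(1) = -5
Characteristic equation: x² + 10x + 24 = 0, which factors as (x - (-6))(x - (-4)) = 0.
Roots r₁ = -6, r₂ = -4 (distinct).
General solution: b(n) = A·(-6)^n + B·(-4)^n.
From b(0) = -7: A + B = -7.
From b(1) = -5: -6A - 4B = -5.
Solving: A = \frac{33}{2}, B = - \frac{47}{2}.
So b(n) = - \frac{47 \left(-4\right)^{n}}{2} + \frac{33 \left(-6\right)^{n}}{2}.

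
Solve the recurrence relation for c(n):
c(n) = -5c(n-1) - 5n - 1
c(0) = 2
First-order linear with linear forcing.
Homogeneous solution: c_h(n) = A·(-5)^n.
Try particular c_p(n) = pn + q. Substituting:
  pn + q = -5(p(n-1) + q) - 5n - 1.
Matching the n-coefficient: p = -5p - 5 ⇒ p = - \frac{5}{6}.
Matching constants: q = 5p - 5q - 1 ⇒ q = - \frac{31}{36}.
General: c(n) = A·(-5)^n - \frac{5 n}{6} - \frac{31}{36}.
Apply c(0) = 2: A - \frac{31}{36} = 2 ⇒ A = \frac{103}{36}.
So c(n) = \frac{103 \left(-5\right)^{n}}{36} - \frac{5 n}{6} - \frac{31}{36}.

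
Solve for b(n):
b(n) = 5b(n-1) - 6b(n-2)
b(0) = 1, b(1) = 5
Characteristic equation: x² - 5x + 6 = 0, which factors as (x - (3))(x - (2)) = 0.
Roots r₁ = 3, r₂ = 2 (distinct).
General solution: b(n) = A·(3)^n + B·(2)^n.
From b(0) = 1: A + B = 1.
From b(1) = 5: 3A + 2B = 5.
Solving: A = 3, B = -2.
So b(n) = - 2 \cdot 2^{n} + 3 \cdot 3^{n}.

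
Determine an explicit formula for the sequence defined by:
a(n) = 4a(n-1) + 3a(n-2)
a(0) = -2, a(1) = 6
Characteristic equation: x² - 4x - 3 = 0.
Discriminant Δ = (4)² + 4·(3) = 28.
Roots r₁,₂ = (4 ± √28)/2, so r₁ = 2 + \sqrt{7}, r₂ = 2 - \sqrt{7}.
General solution: a(n) = A·r₁^n + B·r₂^n.
From the initial conditions, A + B = -2 and r₁A + r₂B = 6.
Since r₁ - r₂ = √28: A = (6 - (-2)r₂)/√28 = -1 + \frac{5 \sqrt{7}}{7}, and B = -2 - A = - \frac{5 \sqrt{7}}{7} - 1.
So a(n) = \left(-1 + \frac{5 \sqrt{7}}{7}\right)\left(2 + \sqrt{7}\right)^n + \left(- \frac{5 \sqrt{7}}{7} - 1\right)\left(2 - \sqrt{7}\right)^n.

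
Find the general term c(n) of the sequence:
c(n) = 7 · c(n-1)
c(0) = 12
Pure geometric recurrence with ratio 7.
By induction c(n) = c(0) · (7)^n = 12 \cdot 7^{n}.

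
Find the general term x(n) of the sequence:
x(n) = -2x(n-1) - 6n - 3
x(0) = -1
First-order linear with linear forcing.
Homogeneous solution: x_h(n) = A·(-2)^n.
Try particular x_p(n) = pn + q. Substituting:
  pn + q = -2(p(n-1) + q) - 6n - 3.
Matching the n-coefficient: p = -2p - 6 ⇒ p = -2.
Matching constants: q = 2p - 2q - 3 ⇒ q = - \frac{7}{3}.
General: x(n) = A·(-2)^n - 2 n - \frac{7}{3}.
Apply x(0) = -1: A - \frac{7}{3} = -1 ⇒ A = \frac{4}{3}.
So x(n) = \frac{4 \left(-2\right)^{n}}{3} - 2 n - \frac{7}{3}.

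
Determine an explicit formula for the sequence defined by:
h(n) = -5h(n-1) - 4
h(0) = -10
First-order linear non-homogeneous.
Homogeneous solution: h_h(n) = A·(-5)^n.
Try constant particular solution h_p = K: K = -5K - 4 ⇒ K = - \frac{2}{3}.
General: h(n) = A·(-5)^n - \frac{2}{3}.
Apply h(0) = -10: A - \frac{2}{3} = -10 ⇒ A = - \frac{28}{3}.
So h(n) = - \frac{28 \left(-5\right)^{n}}{3} - \frac{2}{3}.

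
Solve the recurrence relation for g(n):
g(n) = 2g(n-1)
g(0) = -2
This is a homogeneous first-order recurrence with ratio 2.
By induction g(n) = g(0) · (2)^n = - 2 \cdot 2^{n}.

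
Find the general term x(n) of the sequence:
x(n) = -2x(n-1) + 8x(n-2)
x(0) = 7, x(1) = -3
Characteristic equation: x² + 2x - 8 = 0, which factors as (x - (2))(x - (-4)) = 0.
Roots r₁ = 2, r₂ = -4 (distinct).
General solution: x(n) = A·(2)^n + B·(-4)^n.
From x(0) = 7: A + B = 7.
From x(1) = -3: 2A - 4B = -3.
Solving: A = \frac{25}{6}, B = \frac{17}{6}.
So x(n) = \frac{17 \left(-4\right)^{n}}{6} + \frac{25 \cdot 2^{n}}{6}.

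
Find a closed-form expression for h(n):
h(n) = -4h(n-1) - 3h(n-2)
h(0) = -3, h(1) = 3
Characteristic equation: x² + 4x + 3 = 0, which factors as (x - (-1))(x - (-3)) = 0.
Roots r₁ = -1, r₂ = -3 (distinct).
General solution: h(n) = A·(-1)^n + B·(-3)^n.
From h(0) = -3: A + B = -3.
From h(1) = 3: -A - 3B = 3.
Solving: A = -3, B = 0.
So h(n) = - 3 \left(-1\right)^{n}.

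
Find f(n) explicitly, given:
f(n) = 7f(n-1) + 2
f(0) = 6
First-order linear non-homogeneous.
Homogeneous solution: f_h(n) = A·(7)^n.
Try constant particular solution f_p = K: K = 7K + 2 ⇒ K = - \frac{1}{3}.
General: f(n) = A·(7)^n - \frac{1}{3}.
Apply f(0) = 6: A - \frac{1}{3} = 6 ⇒ A = \frac{19}{3}.
So f(n) = \frac{19 \cdot 7^{n}}{3} - \frac{1}{3}.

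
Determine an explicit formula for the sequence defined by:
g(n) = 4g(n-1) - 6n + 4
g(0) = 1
First-order linear with linear forcing.
Homogeneous solution: g_h(n) = A·(4)^n.
Try particular g_p(n) = pn + q. Substituting:
  pn + q = 4(p(n-1) + q) - 6n + 4.
Matching the n-coefficient: p = 4p - 6 ⇒ p = 2.
Matching constants: q = -4p + 4q + 4 ⇒ q = \frac{4}{3}.
General: g(n) = A·(4)^n + 2 n + \frac{4}{3}.
Apply g(0) = 1: A + \frac{4}{3} = 1 ⇒ A = - \frac{1}{3}.
So g(n) = - \frac{4^{n}}{3} + 2 n + \frac{4}{3}.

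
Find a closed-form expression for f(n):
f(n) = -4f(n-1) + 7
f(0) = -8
First-order linear non-homogeneous.
Homogeneous solution: f_h(n) = A·(-4)^n.
Try constant particular solution f_p = K: K = -4K + 7 ⇒ K = \frac{7}{5}.
General: f(n) = A·(-4)^n + \frac{7}{5}.
Apply f(0) = -8: A + \frac{7}{5} = -8 ⇒ A = - \frac{47}{5}.
So f(n) = \frac{7}{5} - \frac{47 \left(-4\right)^{n}}{5}.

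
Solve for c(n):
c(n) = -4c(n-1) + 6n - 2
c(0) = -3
First-order linear with linear forcing.
Homogeneous solution: c_h(n) = A·(-4)^n.
Try particular c_p(n) = pn + q. Substituting:
  pn + q = -4(p(n-1) + q) + 6n - 2.
Matching the n-coefficient: p = -4p + 6 ⇒ p = \frac{6}{5}.
Matching constants: q = 4p - 4q - 2 ⇒ q = \frac{14}{25}.
General: c(n) = A·(-4)^n + \frac{6 n}{5} + \frac{14}{25}.
Apply c(0) = -3: A + \frac{14}{25} = -3 ⇒ A = - \frac{89}{25}.
So c(n) = - \frac{89 \left(-4\right)^{n}}{25} + \frac{6 n}{5} + \frac{14}{25}.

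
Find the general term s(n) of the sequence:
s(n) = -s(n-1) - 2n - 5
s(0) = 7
First-order linear with linear forcing.
Homogeneous solution: s_h(n) = A·(-1)^n.
Try particular s_p(n) = pn + q. Substituting:
  pn + q = -(p(n-1) + q) - 2n - 5.
Matching the n-coefficient: p = -p - 2 ⇒ p = -1.
Matching constants: q = p - q - 5 ⇒ q = -3.
General: s(n) = A·(-1)^n - n - 3.
Apply s(0) = 7: A - 3 = 7 ⇒ A = 10.
So s(n) = 10 \left(-1\right)^{n} - n - 3.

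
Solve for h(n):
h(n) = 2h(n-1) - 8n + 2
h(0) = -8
First-order linear with linear forcing.
Homogeneous solution: h_h(n) = A·(2)^n.
Try particular h_p(n) = pn + q. Substituting:
  pn + q = 2(p(n-1) + q) - 8n + 2.
Matching the n-coefficient: p = 2p - 8 ⇒ p = 8.
Matching constants: q = -2p + 2q + 2 ⇒ q = 14.
General: h(n) = A·(2)^n + 8 n + 14.
Apply h(0) = -8: A + 14 = -8 ⇒ A = -22.
So h(n) = - 22 \cdot 2^{n} + 8 n + 14.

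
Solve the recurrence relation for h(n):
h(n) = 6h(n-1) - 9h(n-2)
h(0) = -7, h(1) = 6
Characteristic equation: x² - 6x + 9 = 0, which is (x - (3))².
Repeated root r = 3.
General solution: h(n) = (A + Bn)·(3)^n.
From h(0) = -7: A = -7.
From h(1) = 6: (A + B)·(3) = 6 ⇒ B = 9.
So h(n) = \left(9 n - 7\right) \cdot (3)^n.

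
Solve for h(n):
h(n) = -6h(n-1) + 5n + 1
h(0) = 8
First-order linear with linear forcing.
Homogeneous solution: h_h(n) = A·(-6)^n.
Try particular h_p(n) = pn + q. Substituting:
  pn + q = -6(p(n-1) + q) + 5n + 1.
Matching the n-coefficient: p = -6p + 5 ⇒ p = \frac{5}{7}.
Matching constants: q = 6p - 6q + 1 ⇒ q = \frac{37}{49}.
General: h(n) = A·(-6)^n + \frac{5 n}{7} + \frac{37}{49}.
Apply h(0) = 8: A + \frac{37}{49} = 8 ⇒ A = \frac{355}{49}.
So h(n) = \frac{355 \left(-6\right)^{n}}{49} + \frac{5 n}{7} + \frac{37}{49}.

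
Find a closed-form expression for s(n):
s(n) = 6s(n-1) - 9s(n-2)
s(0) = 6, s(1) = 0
Characteristic equation: x² - 6x + 9 = 0, which is (x - (3))².
Repeated root r = 3.
General solution: s(n) = (A + Bn)·(3)^n.
From s(0) = 6: A = 6.
From s(1) = 0: (A + B)·(3) = 0 ⇒ B = -6.
So s(n) = \left(6 - 6 n\right) \cdot (3)^n.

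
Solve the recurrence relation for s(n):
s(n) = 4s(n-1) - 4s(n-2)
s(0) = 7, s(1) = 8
Characteristic equation: x² - 4x + 4 = 0, which is (x - (2))².
Repeated root r = 2.
General solution: s(n) = (A + Bn)·(2)^n.
From s(0) = 7: A = 7.
From s(1) = 8: (A + B)·(2) = 8 ⇒ B = -3.
So s(n) = \left(7 - 3 n\right) \cdot (2)^n.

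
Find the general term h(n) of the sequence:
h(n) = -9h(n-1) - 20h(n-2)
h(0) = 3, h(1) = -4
Characteristic equation: x² + 9x + 20 = 0, which factors as (x - (-5))(x - (-4)) = 0.
Roots r₁ = -5, r₂ = -4 (distinct).
General solution: h(n) = A·(-5)^n + B·(-4)^n.
From h(0) = 3: A + B = 3.
From h(1) = -4: -5A - 4B = -4.
Solving: A = -8, B = 11.
So h(n) = 11 \left(-4\right)^{n} - 8 \left(-5\right)^{n}.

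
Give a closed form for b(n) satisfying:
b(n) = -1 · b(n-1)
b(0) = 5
Pure geometric recurrence with ratio -1.
By induction b(n) = b(0) · (-1)^n = 5 \left(-1\right)^{n}.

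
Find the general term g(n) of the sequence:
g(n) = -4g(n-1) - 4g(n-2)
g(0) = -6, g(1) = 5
Characteristic equation: x² + 4x + 4 = 0, which is (x - (-2))².
Repeated root r = -2.
General solution: g(n) = (A + Bn)·(-2)^n.
From g(0) = -6: A = -6.
From g(1) = 5: (A + B)·(-2) = 5 ⇒ B = \frac{7}{2}.
So g(n) = \left(\frac{7 n}{2} - 6\right) \cdot (-2)^n.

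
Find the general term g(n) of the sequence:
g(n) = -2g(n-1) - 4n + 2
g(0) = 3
First-order linear with linear forcing.
Homogeneous solution: g_h(n) = A·(-2)^n.
Try particular g_p(n) = pn + q. Substituting:
  pn + q = -2(p(n-1) + q) - 4n + 2.
Matching the n-coefficient: p = -2p - 4 ⇒ p = - \frac{4}{3}.
Matching constants: q = 2p - 2q + 2 ⇒ q = - \frac{2}{9}.
General: g(n) = A·(-2)^n - \frac{4 n}{3} - \frac{2}{9}.
Apply g(0) = 3: A - \frac{2}{9} = 3 ⇒ A = \frac{29}{9}.
So g(n) = \frac{29 \left(-2\right)^{n}}{9} - \frac{4 n}{3} - \frac{2}{9}.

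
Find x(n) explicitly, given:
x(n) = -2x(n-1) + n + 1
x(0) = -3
First-order linear with linear forcing.
Homogeneous solution: x_h(n) = A·(-2)^n.
Try particular x_p(n) = pn + q. Substituting:
  pn + q = -2(p(n-1) + q) + n + 1.
Matching the n-coefficient: p = -2p + 1 ⇒ p = \frac{1}{3}.
Matching constants: q = 2p - 2q + 1 ⇒ q = \frac{5}{9}.
General: x(n) = A·(-2)^n + \frac{n}{3} + \frac{5}{9}.
Apply x(0) = -3: A + \frac{5}{9} = -3 ⇒ A = - \frac{32}{9}.
So x(n) = - \frac{32 \left(-2\right)^{n}}{9} + \frac{n}{3} + \frac{5}{9}.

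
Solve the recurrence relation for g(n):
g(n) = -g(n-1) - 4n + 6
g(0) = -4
First-order linear with linear forcing.
Homogeneous solution: g_h(n) = A·(-1)^n.
Try particular g_p(n) = pn + q. Substituting:
  pn + q = -(p(n-1) + q) - 4n + 6.
Matching the n-coefficient: p = -p - 4 ⇒ p = -2.
Matching constants: q = p - q + 6 ⇒ q = 2.
General: g(n) = A·(-1)^n - 2 n + 2.
Apply g(0) = -4: A + 2 = -4 ⇒ A = -6.
So g(n) = - 6 \left(-1\right)^{n} - 2 n + 2.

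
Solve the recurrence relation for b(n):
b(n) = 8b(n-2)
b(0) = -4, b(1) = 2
Characteristic equation: x² - 8 = 0.
Discriminant Δ = (0)² + 4·(8) = 32.
Roots r₁,₂ = (0 ± √32)/2, so r₁ = 2 \sqrt{2}, r₂ = - 2 \sqrt{2}.
General solution: b(n) = A·r₁^n + B·r₂^n.
From the initial conditions, A + B = -4 and r₁A + r₂B = 2.
Since r₁ - r₂ = √32: A = (2 - (-4)r₂)/√32 = -2 + \frac{\sqrt{2}}{4}, and B = -4 - A = -2 - \frac{\sqrt{2}}{4}.
So b(n) = \left(-2 + \frac{\sqrt{2}}{4}\right)\left(2 \sqrt{2}\right)^n + \left(-2 - \frac{\sqrt{2}}{4}\right)\left(- 2 \sqrt{2}\right)^n.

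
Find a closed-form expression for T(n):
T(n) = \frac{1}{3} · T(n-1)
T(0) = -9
Pure geometric recurrence with ratio \frac{1}{3}.
By induction T(n) = T(0) · (\frac{1}{3})^n = - 9 \cdot 3^{- n}.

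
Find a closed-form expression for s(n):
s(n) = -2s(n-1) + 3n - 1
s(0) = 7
First-order linear with linear forcing.
Homogeneous solution: s_h(n) = A·(-2)^n.
Try particular s_p(n) = pn + q. Substituting:
  pn + q = -2(p(n-1) + q) + 3n - 1.
Matching the n-coefficient: p = -2p + 3 ⇒ p = 1.
Matching constants: q = 2p - 2q - 1 ⇒ q = \frac{1}{3}.
General: s(n) = A·(-2)^n + n + \frac{1}{3}.
Apply s(0) = 7: A + \frac{1}{3} = 7 ⇒ A = \frac{20}{3}.
So s(n) = \frac{20 \left(-2\right)^{n}}{3} + n + \frac{1}{3}.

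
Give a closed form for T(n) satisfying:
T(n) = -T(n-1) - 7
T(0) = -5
First-order linear non-homogeneous.
Homogeneous solution: T_h(n) = A·(-1)^n.
Try constant particular solution T_p = K: K = -K - 7 ⇒ K = - \frac{7}{2}.
General: T(n) = A·(-1)^n - \frac{7}{2}.
Apply T(0) = -5: A - \frac{7}{2} = -5 ⇒ A = - \frac{3}{2}.
So T(n) = - \frac{3 \left(-1\right)^{n}}{2} - \frac{7}{2}.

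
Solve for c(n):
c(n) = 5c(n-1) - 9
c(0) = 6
First-order linear non-homogeneous.
Homogeneous solution: c_h(n) = A·(5)^n.
Try constant particular solution c_p = K: K = 5K - 9 ⇒ K = \frac{9}{4}.
General: c(n) = A·(5)^n + \frac{9}{4}.
Apply c(0) = 6: A + \frac{9}{4} = 6 ⇒ A = \frac{15}{4}.
So c(n) = \frac{15 \cdot 5^{n}}{4} + \frac{9}{4}.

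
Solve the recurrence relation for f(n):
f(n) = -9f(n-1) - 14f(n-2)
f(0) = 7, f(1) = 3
Characteristic equation: x² + 9x + 14 = 0, which factors as (x - (-7))(x - (-2)) = 0.
Roots r₁ = -7, r₂ = -2 (distinct).
General solution: f(n) = A·(-7)^n + B·(-2)^n.
From f(0) = 7: A + B = 7.
From f(1) = 3: -7A - 2B = 3.
Solving: A = - \frac{17}{5}, B = \frac{52}{5}.
So f(n) = \frac{52 \left(-2\right)^{n}}{5} - \frac{17 \left(-7\right)^{n}}{5}.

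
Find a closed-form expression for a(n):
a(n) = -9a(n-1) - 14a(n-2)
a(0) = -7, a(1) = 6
Characteristic equation: x² + 9x + 14 = 0, which factors as (x - (-7))(x - (-2)) = 0.
Roots r₁ = -7, r₂ = -2 (distinct).
General solution: a(n) = A·(-7)^n + B·(-2)^n.
From a(0) = -7: A + B = -7.
From a(1) = 6: -7A - 2B = 6.
Solving: A = \frac{8}{5}, B = - \frac{43}{5}.
So a(n) = - \frac{43 \left(-2\right)^{n}}{5} + \frac{8 \left(-7\right)^{n}}{5}.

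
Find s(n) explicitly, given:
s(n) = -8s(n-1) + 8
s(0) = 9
First-order linear non-homogeneous.
Homogeneous solution: s_h(n) = A·(-8)^n.
Try constant particular solution s_p = K: K = -8K + 8 ⇒ K = \frac{8}{9}.
General: s(n) = A·(-8)^n + \frac{8}{9}.
Apply s(0) = 9: A + \frac{8}{9} = 9 ⇒ A = \frac{73}{9}.
So s(n) = \frac{73 \left(-8\right)^{n}}{9} + \frac{8}{9}.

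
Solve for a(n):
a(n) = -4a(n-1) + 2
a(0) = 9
First-order linear non-homogeneous.
Homogeneous solution: a_h(n) = A·(-4)^n.
Try constant particular solution a_p = K: K = -4K + 2 ⇒ K = \frac{2}{5}.
General: a(n) = A·(-4)^n + \frac{2}{5}.
Apply a(0) = 9: A + \frac{2}{5} = 9 ⇒ A = \frac{43}{5}.
So a(n) = \frac{43 \left(-4\right)^{n}}{5} + \frac{2}{5}.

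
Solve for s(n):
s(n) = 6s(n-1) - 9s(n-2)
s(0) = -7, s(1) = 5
Characteristic equation: x² - 6x + 9 = 0, which is (x - (3))².
Repeated root r = 3.
General solution: s(n) = (A + Bn)·(3)^n.
From s(0) = -7: A = -7.
From s(1) = 5: (A + B)·(3) = 5 ⇒ B = \frac{26}{3}.
So s(n) = \left(\frac{26 n}{3} - 7\right) \cdot (3)^n.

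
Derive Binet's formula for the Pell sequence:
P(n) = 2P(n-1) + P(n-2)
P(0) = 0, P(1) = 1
This is the Pell sequence.
Characteristic equation: x² - 2x - 1 = 0; roots r₁ = 1 + \sqrt{2}, r₂ = 1 - \sqrt{2}.
General: P(n) = A·r₁^n + B·r₂^n. Solving with P(0)=0, P(1)=1 gives A = \frac{\sqrt{2}}{4}, B = - \frac{\sqrt{2}}{4}.
So P(n) = \frac{\sqrt{2} \left(- \left(1 - \sqrt{2}\right)^{n} + \left(1 + \sqrt{2}\right)^{n}\right)}{4}.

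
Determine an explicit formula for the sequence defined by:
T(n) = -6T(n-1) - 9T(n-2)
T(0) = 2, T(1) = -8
Characteristic equation: x² + 6x + 9 = 0, which is (x - (-3))².
Repeated root r = -3.
General solution: T(n) = (A + Bn)·(-3)^n.
From T(0) = 2: A = 2.
From T(1) = -8: (A + B)·(-3) = -8 ⇒ B = \frac{2}{3}.
So T(n) = \left(\frac{2 n}{3} + 2\right) \cdot (-3)^n.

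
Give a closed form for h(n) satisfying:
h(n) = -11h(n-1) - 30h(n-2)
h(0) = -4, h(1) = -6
Characteristic equation: x² + 11x + 30 = 0, which factors as (x - (-5))(x - (-6)) = 0.
Roots r₁ = -5, r₂ = -6 (distinct).
General solution: h(n) = A·(-5)^n + B·(-6)^n.
From h(0) = -4: A + B = -4.
From h(1) = -6: -5A - 6B = -6.
Solving: A = -30, B = 26.
So h(n) = - 30 \left(-5\right)^{n} + 26 \left(-6\right)^{n}.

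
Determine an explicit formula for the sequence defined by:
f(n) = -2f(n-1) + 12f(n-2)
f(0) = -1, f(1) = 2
Characteristic equation: x² + 2x - 12 = 0.
Discriminant Δ = (-2)² + 4·(12) = 52.
Roots r₁,₂ = (-2 ± √52)/2, so r₁ = -1 + \sqrt{13}, r₂ = - \sqrt{13} - 1.
General solution: f(n) = A·r₁^n + B·r₂^n.
From the initial conditions, A + B = -1 and r₁A + r₂B = 2.
Since r₁ - r₂ = √52: A = (2 - (-1)r₂)/√52 = - \frac{1}{2} + \frac{\sqrt{13}}{26}, and B = -1 - A = - \frac{1}{2} - \frac{\sqrt{13}}{26}.
So f(n) = \left(- \frac{1}{2} + \frac{\sqrt{13}}{26}\right)\left(-1 + \sqrt{13}\right)^n + \left(- \frac{1}{2} - \frac{\sqrt{13}}{26}\right)\left(- \sqrt{13} - 1\right)^n.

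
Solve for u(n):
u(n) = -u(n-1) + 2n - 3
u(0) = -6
First-order linear with linear forcing.
Homogeneous solution: u_h(n) = A·(-1)^n.
Try particular u_p(n) = pn + q. Substituting:
  pn + q = -(p(n-1) + q) + 2n - 3.
Matching the n-coefficient: p = -p + 2 ⇒ p = 1.
Matching constants: q = p - q - 3 ⇒ q = -1.
General: u(n) = A·(-1)^n + n - 1.
Apply u(0) = -6: A - 1 = -6 ⇒ A = -5.
So u(n) = - 5 \left(-1\right)^{n} + n - 1.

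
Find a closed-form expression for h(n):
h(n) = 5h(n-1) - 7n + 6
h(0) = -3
First-order linear with linear forcing.
Homogeneous solution: h_h(n) = A·(5)^n.
Try particular h_p(n) = pn + q. Substituting:
  pn + q = 5(p(n-1) + q) - 7n + 6.
Matching the n-coefficient: p = 5p - 7 ⇒ p = \frac{7}{4}.
Matching constants: q = -5p + 5q + 6 ⇒ q = \frac{11}{16}.
General: h(n) = A·(5)^n + \frac{7 n}{4} + \frac{11}{16}.
Apply h(0) = -3: A + \frac{11}{16} = -3 ⇒ A = - \frac{59}{16}.
So h(n) = - \frac{59 \cdot 5^{n}}{16} + \frac{7 n}{4} + \frac{11}{16}.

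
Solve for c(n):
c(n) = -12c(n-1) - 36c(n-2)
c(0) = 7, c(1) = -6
Characteristic equation: x² + 12x + 36 = 0, which is (x - (-6))².
Repeated root r = -6.
General solution: c(n) = (A + Bn)·(-6)^n.
From c(0) = 7: A = 7.
From c(1) = -6: (A + B)·(-6) = -6 ⇒ B = -6.
So c(n) = \left(7 - 6 n\right) \cdot (-6)^n.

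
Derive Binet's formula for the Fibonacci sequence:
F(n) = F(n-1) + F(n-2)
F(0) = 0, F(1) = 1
This is the Fibonacci sequence.
Characteristic equation: x² - x - 1 = 0; roots r₁ = \frac{1}{2} + \frac{\sqrt{5}}{2}, r₂ = \frac{1}{2} - \frac{\sqrt{5}}{2}.
General: F(n) = A·r₁^n + B·r₂^n. Solving with F(0)=0, F(1)=1 gives A = \frac{\sqrt{5}}{5}, B = - \frac{\sqrt{5}}{5}.
So F(n) = \frac{2^{- n} \sqrt{5} \left(- \left(1 - \sqrt{5}\right)^{n} + \left(1 + \sqrt{5}\right)^{n}\right)}{5}.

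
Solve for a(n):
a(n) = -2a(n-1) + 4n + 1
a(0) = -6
First-order linear with linear forcing.
Homogeneous solution: a_h(n) = A·(-2)^n.
Try particular a_p(n) = pn + q. Substituting:
  pn + q = -2(p(n-1) + q) + 4n + 1.
Matching the n-coefficient: p = -2p + 4 ⇒ p = \frac{4}{3}.
Matching constants: q = 2p - 2q + 1 ⇒ q = \frac{11}{9}.
General: a(n) = A·(-2)^n + \frac{4 n}{3} + \frac{11}{9}.
Apply a(0) = -6: A + \frac{11}{9} = -6 ⇒ A = - \frac{65}{9}.
So a(n) = - \frac{65 \left(-2\right)^{n}}{9} + \frac{4 n}{3} + \frac{11}{9}.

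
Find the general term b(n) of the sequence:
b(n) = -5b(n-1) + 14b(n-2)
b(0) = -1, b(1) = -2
Characteristic equation: x² + 5x - 14 = 0, which factors as (x - (-7))(x - (2)) = 0.
Roots r₁ = -7, r₂ = 2 (distinct).
General solution: b(n) = A·(-7)^n + B·(2)^n.
From b(0) = -1: A + B = -1.
From b(1) = -2: -7A + 2B = -2.
Solving: A = 0, B = -1.
So b(n) = - 2^{n}.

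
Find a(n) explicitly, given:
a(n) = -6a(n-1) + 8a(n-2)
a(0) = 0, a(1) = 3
Characteristic equation: x² + 6x - 8 = 0.
Discriminant Δ = (-6)² + 4·(8) = 68.
Roots r₁,₂ = (-6 ± √68)/2, so r₁ = -3 + \sqrt{17}, r₂ = - \sqrt{17} - 3.
General solution: a(n) = A·r₁^n + B·r₂^n.
From the initial conditions, A + B = 0 and r₁A + r₂B = 3.
Since r₁ - r₂ = √68: A = (3 - (0)r₂)/√68 = \frac{3 \sqrt{17}}{34}, and B = 0 - A = - \frac{3 \sqrt{17}}{34}.
So a(n) = \left(\frac{3 \sqrt{17}}{34}\right)\left(-3 + \sqrt{17}\right)^n + \left(- \frac{3 \sqrt{17}}{34}\right)\left(- \sqrt{17} - 3\right)^n.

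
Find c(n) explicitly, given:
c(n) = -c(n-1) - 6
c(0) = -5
First-order linear non-homogeneous.
Homogeneous solution: c_h(n) = A·(-1)^n.
Try constant particular solution c_p = K: K = -K - 6 ⇒ K = -3.
General: c(n) = A·(-1)^n - 3.
Apply c(0) = -5: A - 3 = -5 ⇒ A = -2.
So c(n) = - 2 \left(-1\right)^{n} - 3.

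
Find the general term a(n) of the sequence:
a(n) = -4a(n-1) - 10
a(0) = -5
First-order linear non-homogeneous.
Homogeneous solution: a_h(n) = A·(-4)^n.
Try constant particular solution a_p = K: K = -4K - 10 ⇒ K = -2.
General: a(n) = A·(-4)^n - 2.
Apply a(0) = -5: A - 2 = -5 ⇒ A = -3.
So a(n) = - 3 \left(-4\right)^{n} - 2.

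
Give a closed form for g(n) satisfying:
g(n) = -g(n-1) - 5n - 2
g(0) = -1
First-order linear with linear forcing.
Homogeneous solution: g_h(n) = A·(-1)^n.
Try particular g_p(n) = pn + q. Substituting:
  pn + q = -(p(n-1) + q) - 5n - 2.
Matching the n-coefficient: p = -p - 5 ⇒ p = - \frac{5}{2}.
Matching constants: q = p - q - 2 ⇒ q = - \frac{9}{4}.
General: g(n) = A·(-1)^n - \frac{5 n}{2} - \frac{9}{4}.
Apply g(0) = -1: A - \frac{9}{4} = -1 ⇒ A = \frac{5}{4}.
So g(n) = \frac{5 \left(-1\right)^{n}}{4} - \frac{5 n}{2} - \frac{9}{4}.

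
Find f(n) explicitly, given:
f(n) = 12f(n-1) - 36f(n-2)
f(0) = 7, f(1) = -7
Characteristic equation: x² - 12x + 36 = 0, which is (x - (6))².
Repeated root r = 6.
General solution: f(n) = (A + Bn)·(6)^n.
From f(0) = 7: A = 7.
From f(1) = -7: (A + B)·(6) = -7 ⇒ B = - \frac{49}{6}.
So f(n) = \left(7 - \frac{49 n}{6}\right) \cdot (6)^n.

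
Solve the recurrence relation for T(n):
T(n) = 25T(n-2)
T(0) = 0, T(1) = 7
Characteristic equation: x² - 25 = 0, which factors as (x - (5))(x - (-5)) = 0.
Roots r₁ = 5, r₂ = -5 (distinct).
General solution: T(n) = A·(5)^n + B·(-5)^n.
From T(0) = 0: A + B = 0.
From T(1) = 7: 5A - 5B = 7.
Solving: A = \frac{7}{10}, B = - \frac{7}{10}.
So T(n) = - \frac{7 \left(-5\right)^{n}}{10} + \frac{7 \cdot 5^{n}}{10}.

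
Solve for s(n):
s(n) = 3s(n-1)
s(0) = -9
This is a homogeneous first-order recurrence with ratio 3.
By induction s(n) = s(0) · (3)^n = - 9 \cdot 3^{n}.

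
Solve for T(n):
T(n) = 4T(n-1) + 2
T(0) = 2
First-order linear non-homogeneous.
Homogeneous solution: T_h(n) = A·(4)^n.
Try constant particular solution T_p = K: K = 4K + 2 ⇒ K = - \frac{2}{3}.
General: T(n) = A·(4)^n - \frac{2}{3}.
Apply T(0) = 2: A - \frac{2}{3} = 2 ⇒ A = \frac{8}{3}.
So T(n) = \frac{8 \cdot 4^{n}}{3} - \frac{2}{3}.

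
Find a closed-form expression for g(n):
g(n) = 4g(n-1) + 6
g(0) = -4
First-order linear non-homogeneous.
Homogeneous solution: g_h(n) = A·(4)^n.
Try constant particular solution g_p = K: K = 4K + 6 ⇒ K = -2.
General: g(n) = A·(4)^n - 2.
Apply g(0) = -4: A - 2 = -4 ⇒ A = -2.
So g(n) = - 2 \cdot 4^{n} - 2.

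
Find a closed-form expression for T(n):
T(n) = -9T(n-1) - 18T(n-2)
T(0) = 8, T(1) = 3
Characteristic equation: x² + 9x + 18 = 0, which factors as (x - (-3))(x - (-6)) = 0.
Roots r₁ = -3, r₂ = -6 (distinct).
General solution: T(n) = A·(-3)^n + B·(-6)^n.
From T(0) = 8: A + B = 8.
From T(1) = 3: -3A - 6B = 3.
Solving: A = 17, B = -9.
So T(n) = 17 \left(-3\right)^{n} - 9 \left(-6\right)^{n}.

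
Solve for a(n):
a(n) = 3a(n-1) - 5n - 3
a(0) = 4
First-order linear with linear forcing.
Homogeneous solution: a_h(n) = A·(3)^n.
Try particular a_p(n) = pn + q. Substituting:
  pn + q = 3(p(n-1) + q) - 5n - 3.
Matching the n-coefficient: p = 3p - 5 ⇒ p = \frac{5}{2}.
Matching constants: q = -3p + 3q - 3 ⇒ q = \frac{21}{4}.
General: a(n) = A·(3)^n + \frac{5 n}{2} + \frac{21}{4}.
Apply a(0) = 4: A + \frac{21}{4} = 4 ⇒ A = - \frac{5}{4}.
So a(n) = - \frac{5 \cdot 3^{n}}{4} + \frac{5 n}{2} + \frac{21}{4}.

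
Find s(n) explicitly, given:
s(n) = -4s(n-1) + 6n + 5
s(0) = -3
First-order linear with linear forcing.
Homogeneous solution: s_h(n) = A·(-4)^n.
Try particular s_p(n) = pn + q. Substituting:
  pn + q = -4(p(n-1) + q) + 6n + 5.
Matching the n-coefficient: p = -4p + 6 ⇒ p = \frac{6}{5}.
Matching constants: q = 4p - 4q + 5 ⇒ q = \frac{49}{25}.
General: s(n) = A·(-4)^n + \frac{6 n}{5} + \frac{49}{25}.
Apply s(0) = -3: A + \frac{49}{25} = -3 ⇒ A = - \frac{124}{25}.
So s(n) = - \frac{124 \left(-4\right)^{n}}{25} + \frac{6 n}{5} + \frac{49}{25}.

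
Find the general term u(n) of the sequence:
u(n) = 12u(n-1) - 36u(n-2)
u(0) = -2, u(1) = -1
Characteristic equation: x² - 12x + 36 = 0, which is (x - (6))².
Repeated root r = 6.
General solution: u(n) = (A + Bn)·(6)^n.
From u(0) = -2: A = -2.
From u(1) = -1: (A + B)·(6) = -1 ⇒ B = \frac{11}{6}.
So u(n) = \left(\frac{11 n}{6} - 2\right) \cdot (6)^n.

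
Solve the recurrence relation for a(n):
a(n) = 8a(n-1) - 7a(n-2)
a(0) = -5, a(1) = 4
Characteristic equation: x² - 8x + 7 = 0, which factors as (x - (1))(x - (7)) = 0.
Roots r₁ = 1, r₂ = 7 (distinct).
General solution: a(n) = A·(1)^n + B·(7)^n.
From a(0) = -5: A + B = -5.
From a(1) = 4: A + 7B = 4.
Solving: A = - \frac{13}{2}, B = \frac{3}{2}.
So a(n) = \frac{3 \cdot 7^{n}}{2} - \frac{13}{2}.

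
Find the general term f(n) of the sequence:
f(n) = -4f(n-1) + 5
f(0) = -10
First-order linear non-homogeneous.
Homogeneous solution: f_h(n) = A·(-4)^n.
Try constant particular solution f_p = K: K = -4K + 5 ⇒ K = 1.
General: f(n) = A·(-4)^n + 1.
Apply f(0) = -10: A + 1 = -10 ⇒ A = -11.
So f(n) = 1 - 11 \left(-4\right)^{n}.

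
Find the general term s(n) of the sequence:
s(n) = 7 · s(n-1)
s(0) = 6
Pure geometric recurrence with ratio 7.
By induction s(n) = s(0) · (7)^n = 6 \cdot 7^{n}.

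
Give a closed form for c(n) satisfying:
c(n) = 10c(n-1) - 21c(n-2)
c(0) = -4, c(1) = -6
Characteristic equation: x² - 10x + 21 = 0, which factors as (x - (3))(x - (7)) = 0.
Roots r₁ = 3, r₂ = 7 (distinct).
General solution: c(n) = A·(3)^n + B·(7)^n.
From c(0) = -4: A + B = -4.
From c(1) = -6: 3A + 7B = -6.
Solving: A = - \frac{11}{2}, B = \frac{3}{2}.
So c(n) = - \frac{11 \cdot 3^{n}}{2} + \frac{3 \cdot 7^{n}}{2}.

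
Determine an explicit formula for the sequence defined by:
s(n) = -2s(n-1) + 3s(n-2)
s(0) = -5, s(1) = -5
Characteristic equation: x² + 2x - 3 = 0, which factors as (x - (1))(x - (-3)) = 0.
Roots r₁ = 1, r₂ = -3 (distinct).
General solution: s(n) = A·(1)^n + B·(-3)^n.
From s(0) = -5: A + B = -5.
From s(1) = -5: A - 3B = -5.
Solving: A = -5, B = 0.
So s(n) = -5.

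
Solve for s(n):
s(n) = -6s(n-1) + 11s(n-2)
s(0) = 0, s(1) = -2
Characteristic equation: x² + 6x - 11 = 0.
Discriminant Δ = (-6)² + 4·(11) = 80.
Roots r₁,₂ = (-6 ± √80)/2, so r₁ = -3 + 2 \sqrt{5}, r₂ = - 2 \sqrt{5} - 3.
General solution: s(n) = A·r₁^n + B·r₂^n.
From the initial conditions, A + B = 0 and r₁A + r₂B = -2.
Since r₁ - r₂ = √80: A = (-2 - (0)r₂)/√80 = - \frac{\sqrt{5}}{10}, and B = 0 - A = \frac{\sqrt{5}}{10}.
So s(n) = \left(- \frac{\sqrt{5}}{10}\right)\left(-3 + 2 \sqrt{5}\right)^n + \left(\frac{\sqrt{5}}{10}\right)\left(- 2 \sqrt{5} - 3\right)^n.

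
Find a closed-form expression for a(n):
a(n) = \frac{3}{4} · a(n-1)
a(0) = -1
Pure geometric recurrence with ratio \frac{3}{4}.
By induction a(n) = a(0) · (\frac{3}{4})^n = - \left(\frac{3}{4}\right)^{n}.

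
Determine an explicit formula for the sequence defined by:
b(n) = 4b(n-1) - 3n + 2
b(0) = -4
First-order linear with linear forcing.
Homogeneous solution: b_h(n) = A·(4)^n.
Try particular b_p(n) = pn + q. Substituting:
  pn + q = 4(p(n-1) + q) - 3n + 2.
Matching the n-coefficient: p = 4p - 3 ⇒ p = 1.
Matching constants: q = -4p + 4q + 2 ⇒ q = \frac{2}{3}.
General: b(n) = A·(4)^n + n + \frac{2}{3}.
Apply b(0) = -4: A + \frac{2}{3} = -4 ⇒ A = - \frac{14}{3}.
So b(n) = - \frac{14 \cdot 4^{n}}{3} + n + \frac{2}{3}.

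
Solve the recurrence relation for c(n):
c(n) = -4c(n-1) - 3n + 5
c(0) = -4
First-order linear with linear forcing.
Homogeneous solution: c_h(n) = A·(-4)^n.
Try particular c_p(n) = pn + q. Substituting:
  pn + q = -4(p(n-1) + q) - 3n + 5.
Matching the n-coefficient: p = -4p - 3 ⇒ p = - \frac{3}{5}.
Matching constants: q = 4p - 4q + 5 ⇒ q = \frac{13}{25}.
General: c(n) = A·(-4)^n - \frac{3 n}{5} + \frac{13}{25}.
Apply c(0) = -4: A + \frac{13}{25} = -4 ⇒ A = - \frac{113}{25}.
So c(n) = - \frac{113 \left(-4\right)^{n}}{25} - \frac{3 n}{5} + \frac{13}{25}.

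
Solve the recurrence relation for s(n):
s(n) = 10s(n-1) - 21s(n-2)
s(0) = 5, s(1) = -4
Characteristic equation: x² - 10x + 21 = 0, which factors as (x - (7))(x - (3)) = 0.
Roots r₁ = 7, r₂ = 3 (distinct).
General solution: s(n) = A·(7)^n + B·(3)^n.
From s(0) = 5: A + B = 5.
From s(1) = -4: 7A + 3B = -4.
Solving: A = - \frac{19}{4}, B = \frac{39}{4}.
So s(n) = \frac{39 \cdot 3^{n}}{4} - \frac{19 \cdot 7^{n}}{4}.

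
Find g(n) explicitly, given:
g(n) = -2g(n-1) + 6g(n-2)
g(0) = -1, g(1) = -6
Characteristic equation: x² + 2x - 6 = 0.
Discriminant Δ = (-2)² + 4·(6) = 28.
Roots r₁,₂ = (-2 ± √28)/2, so r₁ = -1 + \sqrt{7}, r₂ = - \sqrt{7} - 1.
General solution: g(n) = A·r₁^n + B·r₂^n.
From the initial conditions, A + B = -1 and r₁A + r₂B = -6.
Since r₁ - r₂ = √28: A = (-6 - (-1)r₂)/√28 = - \frac{\sqrt{7}}{2} - \frac{1}{2}, and B = -1 - A = - \frac{1}{2} + \frac{\sqrt{7}}{2}.
So g(n) = \left(- \frac{\sqrt{7}}{2} - \frac{1}{2}\right)\left(-1 + \sqrt{7}\right)^n + \left(- \frac{1}{2} + \frac{\sqrt{7}}{2}\right)\left(- \sqrt{7} - 1\right)^n.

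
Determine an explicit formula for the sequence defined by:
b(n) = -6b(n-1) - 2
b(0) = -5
First-order linear non-homogeneous.
Homogeneous solution: b_h(n) = A·(-6)^n.
Try constant particular solution b_p = K: K = -6K - 2 ⇒ K = - \frac{2}{7}.
General: b(n) = A·(-6)^n - \frac{2}{7}.
Apply b(0) = -5: A - \frac{2}{7} = -5 ⇒ A = - \frac{33}{7}.
So b(n) = - \frac{33 \left(-6\right)^{n}}{7} - \frac{2}{7}.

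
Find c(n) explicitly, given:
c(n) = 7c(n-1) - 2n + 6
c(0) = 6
First-order linear with linear forcing.
Homogeneous solution: c_h(n) = A·(7)^n.
Try particular c_p(n) = pn + q. Substituting:
  pn + q = 7(p(n-1) + q) - 2n + 6.
Matching the n-coefficient: p = 7p - 2 ⇒ p = \frac{1}{3}.
Matching constants: q = -7p + 7q + 6 ⇒ q = - \frac{11}{18}.
General: c(n) = A·(7)^n + \frac{n}{3} - \frac{11}{18}.
Apply c(0) = 6: A - \frac{11}{18} = 6 ⇒ A = \frac{119}{18}.
So c(n) = \frac{119 \cdot 7^{n}}{18} + \frac{n}{3} - \frac{11}{18}.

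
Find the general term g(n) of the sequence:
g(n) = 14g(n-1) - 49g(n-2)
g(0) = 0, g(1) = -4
Characteristic equation: x² - 14x + 49 = 0, which is (x - (7))².
Repeated root r = 7.
General solution: g(n) = (A + Bn)·(7)^n.
From g(0) = 0: A = 0.
From g(1) = -4: (A + B)·(7) = -4 ⇒ B = - \frac{4}{7}.
So g(n) = \left(- \frac{4 n}{7}\right) \cdot (7)^n.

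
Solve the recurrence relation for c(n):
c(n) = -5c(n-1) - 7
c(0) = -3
First-order linear non-homogeneous.
Homogeneous solution: c_h(n) = A·(-5)^n.
Try constant particular solution c_p = K: K = -5K - 7 ⇒ K = - \frac{7}{6}.
General: c(n) = A·(-5)^n - \frac{7}{6}.
Apply c(0) = -3: A - \frac{7}{6} = -3 ⇒ A = - \frac{11}{6}.
So c(n) = - \frac{11 \left(-5\right)^{n}}{6} - \frac{7}{6}.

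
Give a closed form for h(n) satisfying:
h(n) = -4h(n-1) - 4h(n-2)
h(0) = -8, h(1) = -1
Characteristic equation: x² + 4x + 4 = 0, which is (x - (-2))².
Repeated root r = -2.
General solution: h(n) = (A + Bn)·(-2)^n.
From h(0) = -8: A = -8.
From h(1) = -1: (A + B)·(-2) = -1 ⇒ B = \frac{17}{2}.
So h(n) = \left(\frac{17 n}{2} - 8\right) \cdot (-2)^n.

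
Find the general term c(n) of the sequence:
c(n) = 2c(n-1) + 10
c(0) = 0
First-order linear non-homogeneous.
Homogeneous solution: c_h(n) = A·(2)^n.
Try constant particular solution c_p = K: K = 2K + 10 ⇒ K = -10.
General: c(n) = A·(2)^n - 10.
Apply c(0) = 0: A - 10 = 0 ⇒ A = 10.
So c(n) = 10 \cdot 2^{n} - 10.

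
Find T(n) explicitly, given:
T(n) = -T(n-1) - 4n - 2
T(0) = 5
First-order linear with linear forcing.
Homogeneous solution: T_h(n) = A·(-1)^n.
Try particular T_p(n) = pn + q. Substituting:
  pn + q = -(p(n-1) + q) - 4n - 2.
Matching the n-coefficient: p = -p - 4 ⇒ p = -2.
Matching constants: q = p - q - 2 ⇒ q = -2.
General: T(n) = A·(-1)^n - 2 n - 2.
Apply T(0) = 5: A - 2 = 5 ⇒ A = 7.
So T(n) = 7 \left(-1\right)^{n} - 2 n - 2.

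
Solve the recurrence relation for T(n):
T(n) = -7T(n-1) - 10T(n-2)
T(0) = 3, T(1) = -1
Characteristic equation: x² + 7x + 10 = 0, which factors as (x - (-2))(x - (-5)) = 0.
Roots r₁ = -2, r₂ = -5 (distinct).
General solution: T(n) = A·(-2)^n + B·(-5)^n.
From T(0) = 3: A + B = 3.
From T(1) = -1: -2A - 5B = -1.
Solving: A = \frac{14}{3}, B = - \frac{5}{3}.
So T(n) = \frac{14 \left(-2\right)^{n}}{3} - \frac{5 \left(-5\right)^{n}}{3}.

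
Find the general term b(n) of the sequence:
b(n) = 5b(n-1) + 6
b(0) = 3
First-order linear non-homogeneous.
Homogeneous solution: b_h(n) = A·(5)^n.
Try constant particular solution b_p = K: K = 5K + 6 ⇒ K = - \frac{3}{2}.
General: b(n) = A·(5)^n - \frac{3}{2}.
Apply b(0) = 3: A - \frac{3}{2} = 3 ⇒ A = \frac{9}{2}.
So b(n) = \frac{9 \cdot 5^{n}}{2} - \frac{3}{2}.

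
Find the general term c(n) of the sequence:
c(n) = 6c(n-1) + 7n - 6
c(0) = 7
First-order linear with linear forcing.
Homogeneous solution: c_h(n) = A·(6)^n.
Try particular c_p(n) = pn + q. Substituting:
  pn + q = 6(p(n-1) + q) + 7n - 6.
Matching the n-coefficient: p = 6p + 7 ⇒ p = - \frac{7}{5}.
Matching constants: q = -6p + 6q - 6 ⇒ q = - \frac{12}{25}.
General: c(n) = A·(6)^n - \frac{7 n}{5} - \frac{12}{25}.
Apply c(0) = 7: A - \frac{12}{25} = 7 ⇒ A = \frac{187}{25}.
So c(n) = \frac{187 \cdot 6^{n}}{25} - \frac{7 n}{5} - \frac{12}{25}.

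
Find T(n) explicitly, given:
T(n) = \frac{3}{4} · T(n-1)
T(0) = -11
Pure geometric recurrence with ratio \frac{3}{4}.
By induction T(n) = T(0) · (\frac{3}{4})^n = - 11 \left(\frac{3}{4}\right)^{n}.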